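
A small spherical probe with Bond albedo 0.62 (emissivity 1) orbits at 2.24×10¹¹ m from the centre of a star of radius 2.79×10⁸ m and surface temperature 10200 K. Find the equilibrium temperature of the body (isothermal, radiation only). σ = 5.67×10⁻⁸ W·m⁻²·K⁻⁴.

T ≈ 200 K

The star's surface emits σT_*⁴; at distance d the flux is S = σT_*⁴(R_*/d)².
S = 5.67×10⁻⁸·(10200)⁴·(2.79×10⁸/2.24×10¹¹)² = 952.1 W/m².
For an isothermal sphere T⁴ = (1−a)S/(4σ) = 1.595×10⁹ K⁴.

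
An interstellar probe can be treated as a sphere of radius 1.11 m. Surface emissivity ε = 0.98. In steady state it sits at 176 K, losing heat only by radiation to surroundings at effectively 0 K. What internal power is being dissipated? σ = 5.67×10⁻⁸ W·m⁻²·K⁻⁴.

Steady state: P = εσA T⁴.
A = 4πr² = 15.48 m²; T⁴ = (176)⁴ = 9.595×10⁸ K⁴.
P = 0.98 × 5.67×10⁻⁸ × 15.48 × 9.595×10⁸.

P ≈ 825 W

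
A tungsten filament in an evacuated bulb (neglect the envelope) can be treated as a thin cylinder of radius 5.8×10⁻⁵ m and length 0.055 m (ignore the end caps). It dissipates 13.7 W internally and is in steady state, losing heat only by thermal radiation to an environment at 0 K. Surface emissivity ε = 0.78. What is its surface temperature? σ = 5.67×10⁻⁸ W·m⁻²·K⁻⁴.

Steady state: internal power = radiated power, P = εσA T⁴.
Radiating area A = 2πrL = 2.004×10⁻⁵ m².
T⁴ = P/(εσA) = 13.7/(0.78·5.67×10⁻⁸·2.004×10⁻⁵) = 1.546×10¹³ K⁴.
T = (1.546×10¹³)^(1/4).

T ≈ 1980 K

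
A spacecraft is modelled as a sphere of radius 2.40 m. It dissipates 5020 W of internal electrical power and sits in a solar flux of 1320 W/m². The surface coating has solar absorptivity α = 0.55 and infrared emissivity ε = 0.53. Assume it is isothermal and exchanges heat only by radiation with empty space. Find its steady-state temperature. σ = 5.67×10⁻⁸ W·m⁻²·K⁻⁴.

At steady state, absorbed solar power + internal power = radiated power.
Absorbed: α·S·A_cross = 0.55·1320·18.10 = 13140 W (cross-section πr²).
Total input = 13140 + 5020 = 18160 W.
Radiated: εσ·A_surf·T⁴ with A_surf = 4πr² = 72.38 m².
T⁴ = 18160/(0.53·5.67×10⁻⁸·72.38) = 8.348×10⁹ K⁴.

T ≈ 302 K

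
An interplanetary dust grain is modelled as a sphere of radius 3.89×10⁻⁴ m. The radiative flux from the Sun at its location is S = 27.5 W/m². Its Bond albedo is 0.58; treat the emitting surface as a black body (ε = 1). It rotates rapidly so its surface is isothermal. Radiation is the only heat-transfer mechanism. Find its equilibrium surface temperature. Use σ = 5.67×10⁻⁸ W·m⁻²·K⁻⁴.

T ≈ 84.5 K

At equilibrium, absorbed power = emitted power.
Absorbing cross-section = πr² = 4.754×10⁻⁷ m²; emitting surface = 4πr² = 1.902×10⁻⁶ m² (ratio 4).
(1−a)S·A_cross = εσ·A_surf·T⁴  ⇒  T⁴ = (1−a)S/(4σ).
T⁴ = 0.420·27.5/(4·5.67×10⁻⁸) = 5.093×10⁷ K⁴.
T = (5.093×10⁷)^(1/4).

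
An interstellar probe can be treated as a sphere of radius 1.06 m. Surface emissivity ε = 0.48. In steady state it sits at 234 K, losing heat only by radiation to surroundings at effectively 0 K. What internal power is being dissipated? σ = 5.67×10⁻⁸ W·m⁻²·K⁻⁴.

P ≈ 1150 W

Steady state: P = εσA T⁴.
A = 4πr² = 14.12 m²; T⁴ = (234)⁴ = 2.998×10⁹ K⁴.
P = 0.48 × 5.67×10⁻⁸ × 14.12 × 2.998×10⁹.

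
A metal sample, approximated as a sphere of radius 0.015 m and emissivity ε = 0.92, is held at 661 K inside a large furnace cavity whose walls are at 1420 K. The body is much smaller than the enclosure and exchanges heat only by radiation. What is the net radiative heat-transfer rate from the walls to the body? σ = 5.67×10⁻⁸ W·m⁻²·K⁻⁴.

For a small grey body in a large enclosure: P_net = εσA(T_body⁴ − T_wall⁴).
A = 4πr² = 0.002827 m²; T_body⁴ − T_wall⁴ = 1.909×10¹¹ − 4.066×10¹² = -3.875×10¹² K⁴.
|P_net| = 0.92·5.67×10⁻⁸·0.002827·3.875×10¹².

P_net ≈ 572 W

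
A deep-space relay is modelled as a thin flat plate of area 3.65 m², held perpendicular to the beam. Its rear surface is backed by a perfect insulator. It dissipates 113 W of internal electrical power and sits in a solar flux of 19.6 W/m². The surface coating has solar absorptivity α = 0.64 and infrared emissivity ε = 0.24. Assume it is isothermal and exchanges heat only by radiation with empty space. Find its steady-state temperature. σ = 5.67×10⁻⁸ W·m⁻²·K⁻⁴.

At steady state, absorbed solar power + internal power = radiated power.
Absorbed: α·S·A_cross = 0.64·19.6·3.650 = 45.79 W (cross-section A).
Total input = 45.79 + 113 = 158.8 W.
Radiated: εσ·A_surf·T⁴ with A_surf = A = 3.650 m².
T⁴ = 158.8/(0.24·5.67×10⁻⁸·3.650) = 3.197×10⁹ K⁴.

T ≈ 238 K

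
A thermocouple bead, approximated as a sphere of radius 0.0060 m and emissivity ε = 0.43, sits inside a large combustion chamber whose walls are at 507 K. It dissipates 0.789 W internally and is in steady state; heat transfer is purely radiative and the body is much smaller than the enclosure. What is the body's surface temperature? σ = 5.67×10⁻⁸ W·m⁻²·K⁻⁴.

For a small grey body in a large enclosure, net radiated power = εσA(T⁴ − T_w⁴).
Steady state: P = εσA(T⁴ − T_w⁴) with A = 4πr² = 4.524×10⁻⁴ m².
T⁴ = P/(εσA) + T_w⁴ = 0.789/(0.43·5.67×10⁻⁸·4.524×10⁻⁴) + (507)⁴
    = 7.153×10¹⁰ + 6.607×10¹⁰ = 1.376×10¹¹ K⁴.

T ≈ 609 K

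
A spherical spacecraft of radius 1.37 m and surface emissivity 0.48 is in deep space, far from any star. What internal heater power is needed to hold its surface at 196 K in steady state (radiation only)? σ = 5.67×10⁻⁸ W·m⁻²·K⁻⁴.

P = εσ·4πr²·T⁴.
4πr² = 23.59 m²; T⁴ = 1.476×10⁹ K⁴.
P = 0.48·5.67×10⁻⁸·23.59·1.476×10⁹.

P ≈ 947 W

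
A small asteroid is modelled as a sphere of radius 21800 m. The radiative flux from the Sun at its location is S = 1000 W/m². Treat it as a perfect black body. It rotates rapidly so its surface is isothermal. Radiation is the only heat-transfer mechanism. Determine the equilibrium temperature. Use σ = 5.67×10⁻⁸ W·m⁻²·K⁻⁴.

At equilibrium, absorbed power = emitted power.
Absorbing cross-section = πr² = 1.493×10⁹ m²; emitting surface = 4πr² = 5.972×10⁹ m² (ratio 4).
S·A_cross = εσ·A_surf·T⁴  ⇒  T⁴ = S/(4σ).
T⁴ = 1.00·1000/(4·5.67×10⁻⁸) = 4.409×10⁹ K⁴.
T = (4.409×10⁹)^(1/4).

T ≈ 258 K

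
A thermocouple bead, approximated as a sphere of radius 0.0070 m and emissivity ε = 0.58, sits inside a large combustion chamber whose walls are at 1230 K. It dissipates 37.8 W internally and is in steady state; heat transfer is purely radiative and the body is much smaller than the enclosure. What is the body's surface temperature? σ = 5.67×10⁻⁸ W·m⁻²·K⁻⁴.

T ≈ 1430 K

For a small grey body in a large enclosure, net radiated power = εσA(T⁴ − T_w⁴).
Steady state: P = εσA(T⁴ − T_w⁴) with A = 4πr² = 6.158×10⁻⁴ m².
T⁴ = P/(εσA) + T_w⁴ = 37.8/(0.58·5.67×10⁻⁸·6.158×10⁻⁴) + (1230)⁴
    = 1.867×10¹² + 2.289×10¹² = 4.156×10¹² K⁴.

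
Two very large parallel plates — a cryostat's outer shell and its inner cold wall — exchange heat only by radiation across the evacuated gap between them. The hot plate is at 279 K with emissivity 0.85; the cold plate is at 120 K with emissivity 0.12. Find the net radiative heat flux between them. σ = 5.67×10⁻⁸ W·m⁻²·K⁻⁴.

For two infinite grey parallel plates, q = σ(T₁⁴ − T₂⁴)/(1/ε₁ + 1/ε₂ − 1).
T₁⁴ − T₂⁴ = 6.059×10⁹ − 2.074×10⁸ = 5.852×10⁹ K⁴.
1/ε₁ + 1/ε₂ − 1 = 1.176 + 8.333 − 1 = 8.510.
q = 5.67×10⁻⁸ × 5.852×10⁹ / 8.510.

q ≈ 39.0 W/m²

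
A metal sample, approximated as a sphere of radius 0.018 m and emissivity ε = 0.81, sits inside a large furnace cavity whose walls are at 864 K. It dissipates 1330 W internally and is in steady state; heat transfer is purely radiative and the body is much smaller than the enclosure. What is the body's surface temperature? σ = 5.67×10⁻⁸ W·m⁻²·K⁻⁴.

For a small grey body in a large enclosure, net radiated power = εσA(T⁴ − T_w⁴).
Steady state: P = εσA(T⁴ − T_w⁴) with A = 4πr² = 0.004072 m².
T⁴ = P/(εσA) + T_w⁴ = 1330/(0.81·5.67×10⁻⁸·0.004072) + (864)⁴
    = 7.113×10¹² + 5.573×10¹¹ = 7.670×10¹² K⁴.

T ≈ 1660 K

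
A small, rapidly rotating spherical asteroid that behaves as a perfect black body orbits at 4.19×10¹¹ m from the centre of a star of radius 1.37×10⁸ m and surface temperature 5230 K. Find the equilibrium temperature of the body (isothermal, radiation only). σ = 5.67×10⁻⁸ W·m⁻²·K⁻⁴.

T ≈ 66.9 K

The star's surface emits σT_*⁴; at distance d the flux is S = σT_*⁴(R_*/d)².
S = 5.67×10⁻⁸·(5230)⁴·(1.37×10⁸/4.19×10¹¹)² = 4.535 W/m².
For an isothermal sphere T⁴ = (1−a)S/(4σ) = 2.000×10⁷ K⁴.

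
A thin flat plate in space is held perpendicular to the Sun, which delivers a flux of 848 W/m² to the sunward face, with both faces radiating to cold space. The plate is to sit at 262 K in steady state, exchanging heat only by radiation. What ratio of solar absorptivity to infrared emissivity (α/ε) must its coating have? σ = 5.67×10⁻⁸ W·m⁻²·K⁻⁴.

Balance: αS·A = εσ·2A·T⁴ ⇒ α/ε = 2σT⁴/S.
α/ε = 2·5.67×10⁻⁸·(262)⁴/848 = 2·5.67×10⁻⁸·4.712×10⁹/848.

α/ε ≈ 0.630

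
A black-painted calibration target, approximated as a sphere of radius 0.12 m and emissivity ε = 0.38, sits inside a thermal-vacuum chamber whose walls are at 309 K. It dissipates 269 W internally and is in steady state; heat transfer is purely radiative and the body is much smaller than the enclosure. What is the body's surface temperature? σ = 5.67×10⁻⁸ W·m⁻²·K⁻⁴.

T ≈ 529 K

For a small grey body in a large enclosure, net radiated power = εσA(T⁴ − T_w⁴).
Steady state: P = εσA(T⁴ − T_w⁴) with A = 4πr² = 0.1810 m².
T⁴ = P/(εσA) + T_w⁴ = 269/(0.38·5.67×10⁻⁸·0.1810) + (309)⁴
    = 6.899×10¹⁰ + 9.117×10⁹ = 7.811×10¹⁰ K⁴.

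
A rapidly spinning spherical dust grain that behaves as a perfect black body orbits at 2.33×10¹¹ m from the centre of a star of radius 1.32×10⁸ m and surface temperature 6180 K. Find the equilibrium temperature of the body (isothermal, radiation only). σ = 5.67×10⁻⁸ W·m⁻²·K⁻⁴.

The star's surface emits σT_*⁴; at distance d the flux is S = σT_*⁴(R_*/d)².
S = 5.67×10⁻⁸·(6180)⁴·(1.32×10⁸/2.33×10¹¹)² = 26.54 W/m².
For an isothermal sphere T⁴ = (1−a)S/(4σ) = 1.170×10⁸ K⁴.

T ≈ 104 K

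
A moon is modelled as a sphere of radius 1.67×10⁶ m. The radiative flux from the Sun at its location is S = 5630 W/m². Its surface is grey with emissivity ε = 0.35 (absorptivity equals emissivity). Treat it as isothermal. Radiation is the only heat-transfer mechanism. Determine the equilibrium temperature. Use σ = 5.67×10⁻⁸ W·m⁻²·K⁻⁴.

At equilibrium, absorbed power = emitted power.
Absorbing cross-section = πr² = 8.762×10¹² m²; emitting surface = 4πr² = 3.505×10¹³ m² (ratio 4).
εS·A_cross = εσ·A_surf·T⁴  ⇒  T⁴ = S/(4σ)   (ε cancels).
T⁴ = 5630/(4·5.67×10⁻⁸) = 2.482×10¹⁰ K⁴.
T = (2.482×10¹⁰)^(1/4).

T ≈ 397 K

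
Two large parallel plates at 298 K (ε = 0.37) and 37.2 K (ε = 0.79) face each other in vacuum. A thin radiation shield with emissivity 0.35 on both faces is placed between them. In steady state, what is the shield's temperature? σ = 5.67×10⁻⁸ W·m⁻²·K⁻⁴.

In steady state the net flux on the hot side equals that on the cold side.
σ(T₁⁴−T_s⁴)/D₁ = σ(T_s⁴−T₂⁴)/D₂, with D₁ = 1/ε₁+1/ε_s−1 = 4.560, D₂ = 1/ε_s+1/ε₂−1 = 3.123.
Solve for T_s⁴: T_s⁴ = (D₂·T₁⁴ + D₁·T₂⁴)/(D₁+D₂) = 3.207×10⁹ K⁴.

T_s ≈ 238 K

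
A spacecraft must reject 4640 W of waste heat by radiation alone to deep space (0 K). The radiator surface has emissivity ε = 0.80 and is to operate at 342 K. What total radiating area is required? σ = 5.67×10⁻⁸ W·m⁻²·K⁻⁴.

A ≈ 7.48 m²

P = εσA T⁴ ⇒ A = P/(εσT⁴).
T⁴ = 1.368×10¹⁰ K⁴.
A = 4640/(0.80 × 5.67×10⁻⁸ × 1.368×10¹⁰).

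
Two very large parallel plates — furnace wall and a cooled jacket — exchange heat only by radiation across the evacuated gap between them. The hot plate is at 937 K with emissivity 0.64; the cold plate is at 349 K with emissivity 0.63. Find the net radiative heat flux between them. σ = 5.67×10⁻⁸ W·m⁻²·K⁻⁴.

For two infinite grey parallel plates, q = σ(T₁⁴ − T₂⁴)/(1/ε₁ + 1/ε₂ − 1).
T₁⁴ − T₂⁴ = 7.708×10¹¹ − 1.484×10¹⁰ = 7.560×10¹¹ K⁴.
1/ε₁ + 1/ε₂ − 1 = 1.562 + 1.587 − 1 = 2.150.
q = 5.67×10⁻⁸ × 7.560×10¹¹ / 2.150.

q ≈ 19900 W/m²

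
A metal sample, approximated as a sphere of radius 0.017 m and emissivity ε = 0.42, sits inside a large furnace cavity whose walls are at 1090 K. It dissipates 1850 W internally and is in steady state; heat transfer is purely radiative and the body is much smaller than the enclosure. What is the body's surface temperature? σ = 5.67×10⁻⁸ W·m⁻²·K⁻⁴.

For a small grey body in a large enclosure, net radiated power = εσA(T⁴ − T_w⁴).
Steady state: P = εσA(T⁴ − T_w⁴) with A = 4πr² = 0.003632 m².
T⁴ = P/(εσA) + T_w⁴ = 1850/(0.42·5.67×10⁻⁸·0.003632) + (1090)⁴
    = 2.139×10¹³ + 1.412×10¹² = 2.280×10¹³ K⁴.

T ≈ 2190 K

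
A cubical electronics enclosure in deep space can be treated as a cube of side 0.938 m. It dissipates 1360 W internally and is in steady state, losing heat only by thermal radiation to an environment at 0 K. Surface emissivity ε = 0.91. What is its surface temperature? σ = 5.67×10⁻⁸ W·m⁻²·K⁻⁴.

T ≈ 266 K

Steady state: internal power = radiated power, P = εσA T⁴.
Radiating area A = 6L² = 5.279 m².
T⁴ = P/(εσA) = 1360/(0.91·5.67×10⁻⁸·5.279) = 4.993×10⁹ K⁴.
T = (4.993×10⁹)^(1/4).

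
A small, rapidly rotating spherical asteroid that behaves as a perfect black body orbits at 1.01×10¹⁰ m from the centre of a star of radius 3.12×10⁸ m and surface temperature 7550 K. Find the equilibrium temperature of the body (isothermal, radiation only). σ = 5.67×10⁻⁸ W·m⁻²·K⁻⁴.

T ≈ 938 K

The star's surface emits σT_*⁴; at distance d the flux is S = σT_*⁴(R_*/d)².
S = 5.67×10⁻⁸·(7550)⁴·(3.12×10⁸/1.01×10¹⁰)² = 1.758×10⁵ W/m².
For an isothermal sphere T⁴ = (1−a)S/(4σ) = 7.752×10¹¹ K⁴.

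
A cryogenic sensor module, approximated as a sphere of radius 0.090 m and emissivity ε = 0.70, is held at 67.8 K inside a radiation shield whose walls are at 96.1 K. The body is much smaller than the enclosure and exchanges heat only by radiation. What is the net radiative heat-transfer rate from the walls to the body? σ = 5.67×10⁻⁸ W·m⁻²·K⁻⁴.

For a small grey body in a large enclosure: P_net = εσA(T_body⁴ − T_wall⁴).
A = 4πr² = 0.1018 m²; T_body⁴ − T_wall⁴ = 2.113×10⁷ − 8.529×10⁷ = -6.416×10⁷ K⁴.
|P_net| = 0.70·5.67×10⁻⁸·0.1018·6.416×10⁷.

P_net ≈ 0.259 W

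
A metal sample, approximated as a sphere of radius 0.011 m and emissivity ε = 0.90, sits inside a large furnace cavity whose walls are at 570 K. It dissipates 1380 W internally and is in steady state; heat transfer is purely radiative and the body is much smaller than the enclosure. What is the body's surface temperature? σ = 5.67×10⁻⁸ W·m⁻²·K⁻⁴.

For a small grey body in a large enclosure, net radiated power = εσA(T⁴ − T_w⁴).
Steady state: P = εσA(T⁴ − T_w⁴) with A = 4πr² = 0.001521 m².
T⁴ = P/(εσA) + T_w⁴ = 1380/(0.90·5.67×10⁻⁸·0.001521) + (570)⁴
    = 1.779×10¹³ + 1.056×10¹¹ = 1.789×10¹³ K⁴.

T ≈ 2060 K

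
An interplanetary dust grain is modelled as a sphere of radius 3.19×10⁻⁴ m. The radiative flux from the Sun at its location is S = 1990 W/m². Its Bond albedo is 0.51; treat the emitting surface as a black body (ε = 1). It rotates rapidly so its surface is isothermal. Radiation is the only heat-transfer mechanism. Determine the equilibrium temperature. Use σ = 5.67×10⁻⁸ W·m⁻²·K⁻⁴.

T ≈ 256 K

At equilibrium, absorbed power = emitted power.
Absorbing cross-section = πr² = 3.197×10⁻⁷ m²; emitting surface = 4πr² = 1.279×10⁻⁶ m² (ratio 4).
(1−a)S·A_cross = εσ·A_surf·T⁴  ⇒  T⁴ = (1−a)S/(4σ).
T⁴ = 0.490·1990/(4·5.67×10⁻⁸) = 4.299×10⁹ K⁴.
T = (4.299×10⁹)^(1/4).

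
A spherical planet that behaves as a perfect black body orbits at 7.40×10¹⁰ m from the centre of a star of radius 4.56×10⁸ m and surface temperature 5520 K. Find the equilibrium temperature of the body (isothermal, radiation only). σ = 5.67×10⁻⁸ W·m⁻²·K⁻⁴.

T ≈ 306 K

The star's surface emits σT_*⁴; at distance d the flux is S = σT_*⁴(R_*/d)².
S = 5.67×10⁻⁸·(5520)⁴·(4.56×10⁸/7.40×10¹⁰)² = 1999 W/m².
For an isothermal sphere T⁴ = (1−a)S/(4σ) = 8.814×10⁹ K⁴.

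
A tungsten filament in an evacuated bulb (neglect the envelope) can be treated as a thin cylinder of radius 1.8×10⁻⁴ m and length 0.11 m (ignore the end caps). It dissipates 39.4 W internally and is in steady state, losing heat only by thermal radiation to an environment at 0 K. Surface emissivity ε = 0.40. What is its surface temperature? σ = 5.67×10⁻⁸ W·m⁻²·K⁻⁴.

Steady state: internal power = radiated power, P = εσA T⁴.
Radiating area A = 2πrL = 1.244×10⁻⁴ m².
T⁴ = P/(εσA) = 39.4/(0.40·5.67×10⁻⁸·1.244×10⁻⁴) = 1.396×10¹³ K⁴.
T = (1.396×10¹³)^(1/4).

T ≈ 1930 K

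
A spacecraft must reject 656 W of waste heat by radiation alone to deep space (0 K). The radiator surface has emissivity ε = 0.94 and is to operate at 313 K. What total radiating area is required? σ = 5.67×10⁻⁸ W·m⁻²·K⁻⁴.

A ≈ 1.28 m²

P = εσA T⁴ ⇒ A = P/(εσT⁴).
T⁴ = 9.598×10⁹ K⁴.
A = 656/(0.94 × 5.67×10⁻⁸ × 9.598×10⁹).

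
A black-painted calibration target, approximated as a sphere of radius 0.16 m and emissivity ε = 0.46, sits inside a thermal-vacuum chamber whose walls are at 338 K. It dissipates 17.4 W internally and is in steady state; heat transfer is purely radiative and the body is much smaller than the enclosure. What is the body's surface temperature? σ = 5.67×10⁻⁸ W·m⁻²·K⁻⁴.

For a small grey body in a large enclosure, net radiated power = εσA(T⁴ − T_w⁴).
Steady state: P = εσA(T⁴ − T_w⁴) with A = 4πr² = 0.3217 m².
T⁴ = P/(εσA) + T_w⁴ = 17.4/(0.46·5.67×10⁻⁸·0.3217) + (338)⁴
    = 2.074×10⁹ + 1.305×10¹⁰ = 1.513×10¹⁰ K⁴.

T ≈ 351 K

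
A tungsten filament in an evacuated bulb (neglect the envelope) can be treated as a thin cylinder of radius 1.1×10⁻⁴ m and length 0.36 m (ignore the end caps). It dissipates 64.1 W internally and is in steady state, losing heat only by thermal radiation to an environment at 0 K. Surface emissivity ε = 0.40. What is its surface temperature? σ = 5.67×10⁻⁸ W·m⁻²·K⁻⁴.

T ≈ 1840 K

Steady state: internal power = radiated power, P = εσA T⁴.
Radiating area A = 2πrL = 2.488×10⁻⁴ m².
T⁴ = P/(εσA) = 64.1/(0.40·5.67×10⁻⁸·2.488×10⁻⁴) = 1.136×10¹³ K⁴.
T = (1.136×10¹³)^(1/4).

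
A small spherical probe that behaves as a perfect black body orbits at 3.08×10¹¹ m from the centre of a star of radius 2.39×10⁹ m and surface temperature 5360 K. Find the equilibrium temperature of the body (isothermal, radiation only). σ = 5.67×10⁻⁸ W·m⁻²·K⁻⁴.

T ≈ 334 K

The star's surface emits σT_*⁴; at distance d the flux is S = σT_*⁴(R_*/d)².
S = 5.67×10⁻⁸·(5360)⁴·(2.39×10⁹/3.08×10¹¹)² = 2818 W/m².
For an isothermal sphere T⁴ = (1−a)S/(4σ) = 1.242×10¹⁰ K⁴.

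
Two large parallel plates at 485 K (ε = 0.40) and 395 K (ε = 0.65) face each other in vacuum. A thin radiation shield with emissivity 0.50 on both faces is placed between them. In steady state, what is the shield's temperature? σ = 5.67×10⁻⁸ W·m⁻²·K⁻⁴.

T_s ≈ 440 K

In steady state the net flux on the hot side equals that on the cold side.
σ(T₁⁴−T_s⁴)/D₁ = σ(T_s⁴−T₂⁴)/D₂, with D₁ = 1/ε₁+1/ε_s−1 = 3.500, D₂ = 1/ε_s+1/ε₂−1 = 2.538.
Solve for T_s⁴: T_s⁴ = (D₂·T₁⁴ + D₁·T₂⁴)/(D₁+D₂) = 3.737×10¹⁰ K⁴.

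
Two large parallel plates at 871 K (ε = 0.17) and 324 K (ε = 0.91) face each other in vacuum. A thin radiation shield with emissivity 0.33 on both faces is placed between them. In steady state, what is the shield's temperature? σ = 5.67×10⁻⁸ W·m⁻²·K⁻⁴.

T_s ≈ 643 K

In steady state the net flux on the hot side equals that on the cold side.
σ(T₁⁴−T_s⁴)/D₁ = σ(T_s⁴−T₂⁴)/D₂, with D₁ = 1/ε₁+1/ε_s−1 = 7.913, D₂ = 1/ε_s+1/ε₂−1 = 3.129.
Solve for T_s⁴: T_s⁴ = (D₂·T₁⁴ + D₁·T₂⁴)/(D₁+D₂) = 1.710×10¹¹ K⁴.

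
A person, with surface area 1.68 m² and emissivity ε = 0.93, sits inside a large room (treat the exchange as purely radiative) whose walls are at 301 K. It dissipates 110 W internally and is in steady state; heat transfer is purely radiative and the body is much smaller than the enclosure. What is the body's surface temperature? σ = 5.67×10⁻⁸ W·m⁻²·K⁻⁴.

T ≈ 312 K

For a small grey body in a large enclosure, net radiated power = εσA(T⁴ − T_w⁴).
Steady state: P = εσA(T⁴ − T_w⁴) with A = 1.68 m².
T⁴ = P/(εσA) + T_w⁴ = 110/(0.93·5.67×10⁻⁸·1.680) + (301)⁴
    = 1.242×10⁹ + 8.209×10⁹ = 9.450×10⁹ K⁴.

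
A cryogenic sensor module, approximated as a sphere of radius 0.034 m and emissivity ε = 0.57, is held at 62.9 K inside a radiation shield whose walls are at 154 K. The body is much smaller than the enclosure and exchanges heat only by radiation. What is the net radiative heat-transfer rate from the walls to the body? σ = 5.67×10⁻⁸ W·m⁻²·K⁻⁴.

P_net ≈ 0.257 W

For a small grey body in a large enclosure: P_net = εσA(T_body⁴ − T_wall⁴).
A = 4πr² = 0.01453 m²; T_body⁴ − T_wall⁴ = 1.565×10⁷ − 5.624×10⁸ = -5.468×10⁸ K⁴.
|P_net| = 0.57·5.67×10⁻⁸·0.01453·5.468×10⁸.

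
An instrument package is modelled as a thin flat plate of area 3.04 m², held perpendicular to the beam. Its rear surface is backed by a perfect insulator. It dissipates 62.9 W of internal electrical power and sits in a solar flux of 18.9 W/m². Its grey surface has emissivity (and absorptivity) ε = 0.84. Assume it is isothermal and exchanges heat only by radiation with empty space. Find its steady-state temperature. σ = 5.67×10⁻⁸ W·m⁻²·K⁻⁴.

T ≈ 166 K

At steady state, absorbed solar power + internal power = radiated power.
Absorbed: α·S·A_cross = 0.84·18.9·3.040 = 48.26 W (cross-section A).
Total input = 48.26 + 62.9 = 111.2 W.
Radiated: εσ·A_surf·T⁴ with A_surf = A = 3.040 m².
T⁴ = 111.2/(0.84·5.67×10⁻⁸·3.040) = 7.678×10⁸ K⁴.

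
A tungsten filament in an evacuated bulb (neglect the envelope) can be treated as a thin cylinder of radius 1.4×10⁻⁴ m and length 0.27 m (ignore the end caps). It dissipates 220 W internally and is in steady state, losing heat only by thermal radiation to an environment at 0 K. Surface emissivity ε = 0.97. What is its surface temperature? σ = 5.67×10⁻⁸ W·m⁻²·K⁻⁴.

T ≈ 2030 K

Steady state: internal power = radiated power, P = εσA T⁴.
Radiating area A = 2πrL = 2.375×10⁻⁴ m².
T⁴ = P/(εσA) = 220/(0.97·5.67×10⁻⁸·2.375×10⁻⁴) = 1.684×10¹³ K⁴.
T = (1.684×10¹³)^(1/4).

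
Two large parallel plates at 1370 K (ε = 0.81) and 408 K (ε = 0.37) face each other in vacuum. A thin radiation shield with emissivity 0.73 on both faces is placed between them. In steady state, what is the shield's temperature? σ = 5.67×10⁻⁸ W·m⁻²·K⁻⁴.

In steady state the net flux on the hot side equals that on the cold side.
σ(T₁⁴−T_s⁴)/D₁ = σ(T_s⁴−T₂⁴)/D₂, with D₁ = 1/ε₁+1/ε_s−1 = 1.604, D₂ = 1/ε_s+1/ε₂−1 = 3.073.
Solve for T_s⁴: T_s⁴ = (D₂·T₁⁴ + D₁·T₂⁴)/(D₁+D₂) = 2.324×10¹² K⁴.

T_s ≈ 1230 K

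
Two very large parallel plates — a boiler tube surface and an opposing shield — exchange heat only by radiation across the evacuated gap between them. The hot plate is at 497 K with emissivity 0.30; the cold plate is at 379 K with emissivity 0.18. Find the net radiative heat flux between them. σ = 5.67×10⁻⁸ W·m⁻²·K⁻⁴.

q ≈ 290 W/m²

For two infinite grey parallel plates, q = σ(T₁⁴ − T₂⁴)/(1/ε₁ + 1/ε₂ − 1).
T₁⁴ − T₂⁴ = 6.101×10¹⁰ − 2.063×10¹⁰ = 4.038×10¹⁰ K⁴.
1/ε₁ + 1/ε₂ − 1 = 3.333 + 5.556 − 1 = 7.889.
q = 5.67×10⁻⁸ × 4.038×10¹⁰ / 7.889.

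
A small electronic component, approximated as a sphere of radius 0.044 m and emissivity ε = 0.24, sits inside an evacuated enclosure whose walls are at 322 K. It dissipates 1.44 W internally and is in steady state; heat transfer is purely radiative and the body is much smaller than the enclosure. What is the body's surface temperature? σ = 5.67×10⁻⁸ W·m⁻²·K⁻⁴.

For a small grey body in a large enclosure, net radiated power = εσA(T⁴ − T_w⁴).
Steady state: P = εσA(T⁴ − T_w⁴) with A = 4πr² = 0.02433 m².
T⁴ = P/(εσA) + T_w⁴ = 1.44/(0.24·5.67×10⁻⁸·0.02433) + (322)⁴
    = 4.350×10⁹ + 1.075×10¹⁰ = 1.510×10¹⁰ K⁴.

T ≈ 351 K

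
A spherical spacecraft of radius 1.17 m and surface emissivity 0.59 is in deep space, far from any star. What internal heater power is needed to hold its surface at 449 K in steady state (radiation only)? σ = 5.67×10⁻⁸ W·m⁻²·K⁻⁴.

P = εσ·4πr²·T⁴.
4πr² = 17.20 m²; T⁴ = 4.064×10¹⁰ K⁴.
P = 0.59·5.67×10⁻⁸·17.20·4.064×10¹⁰.

P ≈ 23400 W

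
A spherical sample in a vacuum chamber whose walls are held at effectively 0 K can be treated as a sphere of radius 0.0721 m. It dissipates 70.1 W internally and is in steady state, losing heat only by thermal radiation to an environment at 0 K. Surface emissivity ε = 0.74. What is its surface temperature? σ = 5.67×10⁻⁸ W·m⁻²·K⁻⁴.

Steady state: internal power = radiated power, P = εσA T⁴.
Radiating area A = 4πr² = 0.06533 m².
T⁴ = P/(εσA) = 70.1/(0.74·5.67×10⁻⁸·0.06533) = 2.558×10¹⁰ K⁴.
T = (2.558×10¹⁰)^(1/4).

T ≈ 400 K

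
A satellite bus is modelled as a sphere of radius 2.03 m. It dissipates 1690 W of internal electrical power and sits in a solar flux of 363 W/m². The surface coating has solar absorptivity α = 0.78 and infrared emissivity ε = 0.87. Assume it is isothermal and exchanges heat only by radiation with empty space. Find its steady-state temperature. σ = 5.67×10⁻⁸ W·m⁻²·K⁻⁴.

At steady state, absorbed solar power + internal power = radiated power.
Absorbed: α·S·A_cross = 0.78·363·12.95 = 3666 W (cross-section πr²).
Total input = 3666 + 1690 = 5356 W.
Radiated: εσ·A_surf·T⁴ with A_surf = 4πr² = 51.78 m².
T⁴ = 5356/(0.87·5.67×10⁻⁸·51.78) = 2.097×10⁹ K⁴.

T ≈ 214 K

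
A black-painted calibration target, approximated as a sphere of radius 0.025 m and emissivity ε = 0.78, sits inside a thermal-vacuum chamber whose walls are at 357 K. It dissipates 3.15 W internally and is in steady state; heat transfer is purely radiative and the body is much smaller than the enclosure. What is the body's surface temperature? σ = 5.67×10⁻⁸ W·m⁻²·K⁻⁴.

For a small grey body in a large enclosure, net radiated power = εσA(T⁴ − T_w⁴).
Steady state: P = εσA(T⁴ − T_w⁴) with A = 4πr² = 0.007854 m².
T⁴ = P/(εσA) + T_w⁴ = 3.15/(0.78·5.67×10⁻⁸·0.007854) + (357)⁴
    = 9.069×10⁹ + 1.624×10¹⁰ = 2.531×10¹⁰ K⁴.

T ≈ 399 K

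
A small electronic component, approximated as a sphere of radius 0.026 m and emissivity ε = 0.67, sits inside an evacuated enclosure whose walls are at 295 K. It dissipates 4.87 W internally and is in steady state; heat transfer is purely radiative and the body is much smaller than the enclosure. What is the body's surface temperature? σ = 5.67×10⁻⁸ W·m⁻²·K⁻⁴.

T ≈ 388 K

For a small grey body in a large enclosure, net radiated power = εσA(T⁴ − T_w⁴).
Steady state: P = εσA(T⁴ − T_w⁴) with A = 4πr² = 0.008495 m².
T⁴ = P/(εσA) + T_w⁴ = 4.87/(0.67·5.67×10⁻⁸·0.008495) + (295)⁴
    = 1.509×10¹⁰ + 7.573×10⁹ = 2.266×10¹⁰ K⁴.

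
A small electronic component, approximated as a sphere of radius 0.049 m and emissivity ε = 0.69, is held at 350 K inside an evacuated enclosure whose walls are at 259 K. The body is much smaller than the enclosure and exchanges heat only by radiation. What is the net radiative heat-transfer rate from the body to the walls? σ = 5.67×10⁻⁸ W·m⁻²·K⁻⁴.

For a small grey body in a large enclosure: P_net = εσA(T_body⁴ − T_wall⁴).
A = 4πr² = 0.03017 m²; T_body⁴ − T_wall⁴ = 1.501×10¹⁰ − 4.500×10⁹ = 1.051×10¹⁰ K⁴.
|P_net| = 0.69·5.67×10⁻⁸·0.03017·1.051×10¹⁰.

P_net ≈ 12.4 W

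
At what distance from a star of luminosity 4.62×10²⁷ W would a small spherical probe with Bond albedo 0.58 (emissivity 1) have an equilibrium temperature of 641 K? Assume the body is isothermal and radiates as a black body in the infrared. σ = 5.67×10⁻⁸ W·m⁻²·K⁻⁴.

d ≈ 6.35×10¹⁰ m

For an isothermal black-emitting sphere, (1−a)S·πr² = σ·4πr²·T⁴ ⇒ S = 4σT⁴/(1−a).
S = 4·5.67×10⁻⁸·(641)⁴/0.420 = 91160 W/m².
Flux falls as S = L/(4πd²), so d = √(L/(4πS)) = √(4.62×10²⁷/(4π·91160)).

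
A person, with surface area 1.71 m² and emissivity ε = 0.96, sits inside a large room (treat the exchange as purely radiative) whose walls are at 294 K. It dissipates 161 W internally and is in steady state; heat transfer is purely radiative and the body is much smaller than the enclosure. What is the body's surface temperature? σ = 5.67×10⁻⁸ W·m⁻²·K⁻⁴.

For a small grey body in a large enclosure, net radiated power = εσA(T⁴ − T_w⁴).
Steady state: P = εσA(T⁴ − T_w⁴) with A = 1.71 m².
T⁴ = P/(εσA) + T_w⁴ = 161/(0.96·5.67×10⁻⁸·1.710) + (294)⁴
    = 1.730×10⁹ + 7.471×10⁹ = 9.201×10⁹ K⁴.

T ≈ 310 K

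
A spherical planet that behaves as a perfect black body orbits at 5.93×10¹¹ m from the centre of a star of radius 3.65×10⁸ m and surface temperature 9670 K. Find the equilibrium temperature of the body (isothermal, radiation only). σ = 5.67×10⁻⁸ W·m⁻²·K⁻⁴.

T ≈ 170 K

The star's surface emits σT_*⁴; at distance d the flux is S = σT_*⁴(R_*/d)².
S = 5.67×10⁻⁸·(9670)⁴·(3.65×10⁸/5.93×10¹¹)² = 187.8 W/m².
For an isothermal sphere T⁴ = (1−a)S/(4σ) = 8.282×10⁸ K⁴.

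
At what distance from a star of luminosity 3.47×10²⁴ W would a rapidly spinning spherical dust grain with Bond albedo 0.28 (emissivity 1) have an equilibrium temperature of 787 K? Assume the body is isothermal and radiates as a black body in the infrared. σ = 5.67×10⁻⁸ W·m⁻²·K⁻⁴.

d ≈ 1.51×10⁹ m

For an isothermal black-emitting sphere, (1−a)S·πr² = σ·4πr²·T⁴ ⇒ S = 4σT⁴/(1−a).
S = 4·5.67×10⁻⁸·(787)⁴/0.720 = 1.208×10⁵ W/m².
Flux falls as S = L/(4πd²), so d = √(L/(4πS)) = √(3.47×10²⁴/(4π·1.208×10⁵)).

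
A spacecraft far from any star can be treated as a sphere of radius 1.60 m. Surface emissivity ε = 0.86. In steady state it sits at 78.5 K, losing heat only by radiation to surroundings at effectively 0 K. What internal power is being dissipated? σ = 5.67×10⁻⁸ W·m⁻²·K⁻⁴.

Steady state: P = εσA T⁴.
A = 4πr² = 32.17 m²; T⁴ = (78.5)⁴ = 3.797×10⁷ K⁴.
P = 0.86 × 5.67×10⁻⁸ × 32.17 × 3.797×10⁷.

P ≈ 59.6 W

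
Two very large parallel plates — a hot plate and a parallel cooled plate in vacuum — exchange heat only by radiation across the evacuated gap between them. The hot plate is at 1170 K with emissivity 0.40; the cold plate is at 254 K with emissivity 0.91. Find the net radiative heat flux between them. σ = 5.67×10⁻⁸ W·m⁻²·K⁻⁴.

For two infinite grey parallel plates, q = σ(T₁⁴ − T₂⁴)/(1/ε₁ + 1/ε₂ − 1).
T₁⁴ − T₂⁴ = 1.874×10¹² − 4.162×10⁹ = 1.870×10¹² K⁴.
1/ε₁ + 1/ε₂ − 1 = 2.500 + 1.099 − 1 = 2.599.
q = 5.67×10⁻⁸ × 1.870×10¹² / 2.599.

q ≈ 40800 W/m²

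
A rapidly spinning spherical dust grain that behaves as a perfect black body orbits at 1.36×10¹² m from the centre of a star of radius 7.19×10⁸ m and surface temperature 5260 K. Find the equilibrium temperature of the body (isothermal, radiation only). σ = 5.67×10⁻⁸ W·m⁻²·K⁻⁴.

The star's surface emits σT_*⁴; at distance d the flux is S = σT_*⁴(R_*/d)².
S = 5.67×10⁻⁸·(5260)⁴·(7.19×10⁸/1.36×10¹²)² = 12.13 W/m².
For an isothermal sphere T⁴ = (1−a)S/(4σ) = 5.349×10⁷ K⁴.

T ≈ 85.5 K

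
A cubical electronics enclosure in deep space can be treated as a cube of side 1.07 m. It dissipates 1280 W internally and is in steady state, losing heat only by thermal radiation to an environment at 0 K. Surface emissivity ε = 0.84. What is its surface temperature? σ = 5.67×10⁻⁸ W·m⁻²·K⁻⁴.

Steady state: internal power = radiated power, P = εσA T⁴.
Radiating area A = 6L² = 6.869 m².
T⁴ = P/(εσA) = 1280/(0.84·5.67×10⁻⁸·6.869) = 3.912×10⁹ K⁴.
T = (3.912×10⁹)^(1/4).

T ≈ 250 K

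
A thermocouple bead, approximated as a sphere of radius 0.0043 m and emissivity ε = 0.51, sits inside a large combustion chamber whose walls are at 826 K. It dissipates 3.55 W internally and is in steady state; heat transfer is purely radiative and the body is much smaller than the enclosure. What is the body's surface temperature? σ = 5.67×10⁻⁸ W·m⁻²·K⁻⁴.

For a small grey body in a large enclosure, net radiated power = εσA(T⁴ − T_w⁴).
Steady state: P = εσA(T⁴ − T_w⁴) with A = 4πr² = 2.324×10⁻⁴ m².
T⁴ = P/(εσA) + T_w⁴ = 3.55/(0.51·5.67×10⁻⁸·2.324×10⁻⁴) + (826)⁴
    = 5.284×10¹¹ + 4.655×10¹¹ = 9.939×10¹¹ K⁴.

T ≈ 998 K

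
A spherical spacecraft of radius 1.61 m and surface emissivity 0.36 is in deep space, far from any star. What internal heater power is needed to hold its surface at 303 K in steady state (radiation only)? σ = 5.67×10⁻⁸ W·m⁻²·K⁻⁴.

P = εσ·4πr²·T⁴.
4πr² = 32.57 m²; T⁴ = 8.429×10⁹ K⁴.
P = 0.36·5.67×10⁻⁸·32.57·8.429×10⁹.

P ≈ 5600 W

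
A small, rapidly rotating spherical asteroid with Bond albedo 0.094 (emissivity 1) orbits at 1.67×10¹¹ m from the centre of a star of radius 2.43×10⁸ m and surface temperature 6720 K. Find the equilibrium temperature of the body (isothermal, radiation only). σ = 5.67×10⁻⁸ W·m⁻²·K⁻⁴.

The star's surface emits σT_*⁴; at distance d the flux is S = σT_*⁴(R_*/d)².
S = 5.67×10⁻⁸·(6720)⁴·(2.43×10⁸/1.67×10¹¹)² = 244.8 W/m².
For an isothermal sphere T⁴ = (1−a)S/(4σ) = 9.780×10⁸ K⁴.

T ≈ 177 K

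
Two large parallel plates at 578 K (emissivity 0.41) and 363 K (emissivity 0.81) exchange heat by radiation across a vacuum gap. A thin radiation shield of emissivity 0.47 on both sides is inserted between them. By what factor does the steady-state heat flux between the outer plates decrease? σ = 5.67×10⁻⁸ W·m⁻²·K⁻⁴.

factor ≈ 2.22

Without shield: q₀ = σΔ(T⁴)/(1/ε₁+1/ε₂−1) with denominator 2.674.
With shield the two gaps are in series; the resistances add: (1/ε₁+1/ε_s−1)+(1/ε_s+1/ε₂−1) = 3.567+2.362 = 5.929.
Heat-flux ratio q₀/q = 5.929/2.674.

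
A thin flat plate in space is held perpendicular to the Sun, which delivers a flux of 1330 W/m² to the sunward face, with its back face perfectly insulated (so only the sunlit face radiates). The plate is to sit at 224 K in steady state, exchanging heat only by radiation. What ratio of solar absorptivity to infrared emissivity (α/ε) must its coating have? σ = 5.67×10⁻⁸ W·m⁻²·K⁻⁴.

α/ε ≈ 0.107

Balance: αS·A = εσ·1A·T⁴ ⇒ α/ε = σT⁴/S.
α/ε = 5.67×10⁻⁸·(224)⁴/1330 = 5.67×10⁻⁸·2.518×10⁹/1330.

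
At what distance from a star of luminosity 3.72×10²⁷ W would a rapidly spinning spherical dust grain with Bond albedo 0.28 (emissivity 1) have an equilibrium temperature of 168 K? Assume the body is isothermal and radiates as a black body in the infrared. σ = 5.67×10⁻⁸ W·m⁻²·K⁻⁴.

d ≈ 1.09×10¹² m

For an isothermal black-emitting sphere, (1−a)S·πr² = σ·4πr²·T⁴ ⇒ S = 4σT⁴/(1−a).
S = 4·5.67×10⁻⁸·(168)⁴/0.720 = 250.9 W/m².
Flux falls as S = L/(4πd²), so d = √(L/(4πS)) = √(3.72×10²⁷/(4π·250.9)).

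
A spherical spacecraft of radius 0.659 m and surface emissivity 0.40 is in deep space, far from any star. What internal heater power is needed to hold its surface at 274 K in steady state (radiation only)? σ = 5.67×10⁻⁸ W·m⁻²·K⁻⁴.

P ≈ 698 W

P = εσ·4πr²·T⁴.
4πr² = 5.457 m²; T⁴ = 5.636×10⁹ K⁴.
P = 0.40·5.67×10⁻⁸·5.457·5.636×10⁹.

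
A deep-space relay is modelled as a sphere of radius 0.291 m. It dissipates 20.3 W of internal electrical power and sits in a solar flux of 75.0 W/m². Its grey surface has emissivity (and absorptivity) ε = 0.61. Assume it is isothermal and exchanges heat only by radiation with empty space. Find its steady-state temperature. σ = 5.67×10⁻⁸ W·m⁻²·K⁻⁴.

At steady state, absorbed solar power + internal power = radiated power.
Absorbed: α·S·A_cross = 0.61·75.0·0.2660 = 12.17 W (cross-section πr²).
Total input = 12.17 + 20.3 = 32.47 W.
Radiated: εσ·A_surf·T⁴ with A_surf = 4πr² = 1.064 m².
T⁴ = 32.47/(0.61·5.67×10⁻⁸·1.064) = 8.822×10⁸ K⁴.

T ≈ 172 K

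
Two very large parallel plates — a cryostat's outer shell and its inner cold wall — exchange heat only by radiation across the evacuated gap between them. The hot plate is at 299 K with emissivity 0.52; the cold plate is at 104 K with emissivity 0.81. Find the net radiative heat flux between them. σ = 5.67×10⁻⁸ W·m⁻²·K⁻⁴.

q ≈ 207 W/m²

For two infinite grey parallel plates, q = σ(T₁⁴ − T₂⁴)/(1/ε₁ + 1/ε₂ − 1).
T₁⁴ − T₂⁴ = 7.993×10⁹ − 1.170×10⁸ = 7.876×10⁹ K⁴.
1/ε₁ + 1/ε₂ − 1 = 1.923 + 1.235 − 1 = 2.158.
q = 5.67×10⁻⁸ × 7.876×10⁹ / 2.158.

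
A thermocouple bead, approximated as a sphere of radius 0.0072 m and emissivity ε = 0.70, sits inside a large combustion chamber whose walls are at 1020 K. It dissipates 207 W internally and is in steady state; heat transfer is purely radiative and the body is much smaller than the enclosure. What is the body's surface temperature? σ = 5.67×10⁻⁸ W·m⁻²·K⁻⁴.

T ≈ 1740 K

For a small grey body in a large enclosure, net radiated power = εσA(T⁴ − T_w⁴).
Steady state: P = εσA(T⁴ − T_w⁴) with A = 4πr² = 6.514×10⁻⁴ m².
T⁴ = P/(εσA) + T_w⁴ = 207/(0.70·5.67×10⁻⁸·6.514×10⁻⁴) + (1020)⁴
    = 8.006×10¹² + 1.082×10¹² = 9.088×10¹² K⁴.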